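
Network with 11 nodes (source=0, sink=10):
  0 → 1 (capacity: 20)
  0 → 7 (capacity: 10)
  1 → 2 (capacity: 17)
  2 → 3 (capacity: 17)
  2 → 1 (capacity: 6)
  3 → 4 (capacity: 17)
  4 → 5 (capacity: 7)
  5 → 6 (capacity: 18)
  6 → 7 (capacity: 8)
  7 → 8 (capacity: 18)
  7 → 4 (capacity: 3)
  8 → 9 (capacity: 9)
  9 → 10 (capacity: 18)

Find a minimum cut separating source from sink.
Min cut value = 9, edges: (8,9)

Min cut value: 9
Partition: S = [0, 1, 2, 3, 4, 5, 6, 7, 8], T = [9, 10]
Cut edges: (8,9)

By max-flow min-cut theorem, max flow = min cut = 9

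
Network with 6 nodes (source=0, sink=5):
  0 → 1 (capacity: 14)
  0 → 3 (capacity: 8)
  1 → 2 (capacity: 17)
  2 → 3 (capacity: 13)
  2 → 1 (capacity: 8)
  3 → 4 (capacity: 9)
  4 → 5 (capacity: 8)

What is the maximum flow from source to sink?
Maximum flow = 8

Max flow: 8

Flow assignment:
  0 → 1: 8/14
  1 → 2: 8/17
  2 → 3: 8/13
  3 → 4: 8/9
  4 → 5: 8/8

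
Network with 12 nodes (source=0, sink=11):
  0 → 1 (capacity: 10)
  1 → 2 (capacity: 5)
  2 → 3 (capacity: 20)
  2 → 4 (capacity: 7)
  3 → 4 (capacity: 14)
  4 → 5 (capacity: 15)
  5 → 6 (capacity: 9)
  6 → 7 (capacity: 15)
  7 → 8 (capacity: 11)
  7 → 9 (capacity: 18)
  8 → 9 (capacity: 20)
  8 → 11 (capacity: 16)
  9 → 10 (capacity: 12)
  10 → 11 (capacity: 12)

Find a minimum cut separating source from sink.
Min cut value = 5, edges: (1,2)

Min cut value: 5
Partition: S = [0, 1], T = [2, 3, 4, 5, 6, 7, 8, 9, 10, 11]
Cut edges: (1,2)

By max-flow min-cut theorem, max flow = min cut = 5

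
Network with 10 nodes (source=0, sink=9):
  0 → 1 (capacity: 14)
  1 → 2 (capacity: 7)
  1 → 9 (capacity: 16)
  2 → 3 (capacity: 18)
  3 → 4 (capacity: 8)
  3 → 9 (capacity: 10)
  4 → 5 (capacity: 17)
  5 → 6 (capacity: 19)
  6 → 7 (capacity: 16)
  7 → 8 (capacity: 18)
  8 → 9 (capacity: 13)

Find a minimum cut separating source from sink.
Min cut value = 14, edges: (0,1)

Min cut value: 14
Partition: S = [0], T = [1, 2, 3, 4, 5, 6, 7, 8, 9]
Cut edges: (0,1)

By max-flow min-cut theorem, max flow = min cut = 14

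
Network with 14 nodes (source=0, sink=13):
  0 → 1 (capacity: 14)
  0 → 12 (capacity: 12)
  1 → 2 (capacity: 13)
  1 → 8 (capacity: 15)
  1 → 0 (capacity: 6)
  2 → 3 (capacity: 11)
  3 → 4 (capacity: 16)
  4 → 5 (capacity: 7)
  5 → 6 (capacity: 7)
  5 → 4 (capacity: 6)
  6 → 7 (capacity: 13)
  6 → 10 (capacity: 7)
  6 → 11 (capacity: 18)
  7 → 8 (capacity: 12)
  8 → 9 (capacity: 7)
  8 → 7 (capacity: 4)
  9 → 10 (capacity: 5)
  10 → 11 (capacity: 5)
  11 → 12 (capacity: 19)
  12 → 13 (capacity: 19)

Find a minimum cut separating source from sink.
Min cut value = 19, edges: (12,13)

Min cut value: 19
Partition: S = [0, 1, 2, 3, 4, 5, 6, 7, 8, 9, 10, 11, 12], T = [13]
Cut edges: (12,13)

By max-flow min-cut theorem, max flow = min cut = 19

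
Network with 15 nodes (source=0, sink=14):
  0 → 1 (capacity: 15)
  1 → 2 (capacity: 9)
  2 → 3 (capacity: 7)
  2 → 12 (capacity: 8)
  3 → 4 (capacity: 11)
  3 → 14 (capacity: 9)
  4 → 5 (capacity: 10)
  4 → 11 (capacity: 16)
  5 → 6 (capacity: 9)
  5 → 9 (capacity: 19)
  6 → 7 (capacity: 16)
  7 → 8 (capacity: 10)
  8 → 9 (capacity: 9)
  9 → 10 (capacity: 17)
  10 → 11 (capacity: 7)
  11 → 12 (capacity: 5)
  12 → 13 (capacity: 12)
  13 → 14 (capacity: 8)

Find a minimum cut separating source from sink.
Min cut value = 9, edges: (1,2)

Min cut value: 9
Partition: S = [0, 1], T = [2, 3, 4, 5, 6, 7, 8, 9, 10, 11, 12, 13, 14]
Cut edges: (1,2)

By max-flow min-cut theorem, max flow = min cut = 9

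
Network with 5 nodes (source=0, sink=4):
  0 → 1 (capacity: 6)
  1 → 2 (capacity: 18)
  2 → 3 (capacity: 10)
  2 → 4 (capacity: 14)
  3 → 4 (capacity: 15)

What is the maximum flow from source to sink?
Maximum flow = 6

Max flow: 6

Flow assignment:
  0 → 1: 6/6
  1 → 2: 6/18
  2 → 4: 6/14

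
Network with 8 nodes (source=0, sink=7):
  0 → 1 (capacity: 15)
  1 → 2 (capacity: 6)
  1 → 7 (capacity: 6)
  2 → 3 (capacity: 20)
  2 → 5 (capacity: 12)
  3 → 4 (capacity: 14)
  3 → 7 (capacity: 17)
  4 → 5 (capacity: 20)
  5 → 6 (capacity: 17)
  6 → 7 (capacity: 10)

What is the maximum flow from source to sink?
Maximum flow = 12

Max flow: 12

Flow assignment:
  0 → 1: 12/15
  1 → 2: 6/6
  1 → 7: 6/6
  2 → 3: 6/20
  3 → 7: 6/17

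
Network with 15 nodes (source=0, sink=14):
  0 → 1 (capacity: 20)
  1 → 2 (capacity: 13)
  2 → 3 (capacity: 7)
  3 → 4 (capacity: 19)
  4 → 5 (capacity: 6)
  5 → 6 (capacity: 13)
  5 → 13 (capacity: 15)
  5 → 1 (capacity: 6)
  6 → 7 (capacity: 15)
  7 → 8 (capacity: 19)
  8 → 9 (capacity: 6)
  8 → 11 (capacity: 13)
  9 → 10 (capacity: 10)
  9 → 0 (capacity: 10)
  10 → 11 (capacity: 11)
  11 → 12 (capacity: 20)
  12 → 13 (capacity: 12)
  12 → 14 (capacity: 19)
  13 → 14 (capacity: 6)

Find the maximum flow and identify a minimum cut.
Max flow = 6, Min cut edges: (4,5)

Maximum flow: 6
Minimum cut: (4,5)
Partition: S = [0, 1, 2, 3, 4], T = [5, 6, 7, 8, 9, 10, 11, 12, 13, 14]

Max-flow min-cut theorem verified: both equal 6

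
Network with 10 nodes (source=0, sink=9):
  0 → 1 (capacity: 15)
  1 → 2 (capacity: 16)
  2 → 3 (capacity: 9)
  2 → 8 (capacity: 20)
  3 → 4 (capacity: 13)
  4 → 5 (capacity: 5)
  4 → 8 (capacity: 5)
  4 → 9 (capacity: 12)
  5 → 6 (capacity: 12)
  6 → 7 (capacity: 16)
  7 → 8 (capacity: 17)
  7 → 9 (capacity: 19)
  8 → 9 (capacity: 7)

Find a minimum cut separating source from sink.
Min cut value = 15, edges: (0,1)

Min cut value: 15
Partition: S = [0], T = [1, 2, 3, 4, 5, 6, 7, 8, 9]
Cut edges: (0,1)

By max-flow min-cut theorem, max flow = min cut = 15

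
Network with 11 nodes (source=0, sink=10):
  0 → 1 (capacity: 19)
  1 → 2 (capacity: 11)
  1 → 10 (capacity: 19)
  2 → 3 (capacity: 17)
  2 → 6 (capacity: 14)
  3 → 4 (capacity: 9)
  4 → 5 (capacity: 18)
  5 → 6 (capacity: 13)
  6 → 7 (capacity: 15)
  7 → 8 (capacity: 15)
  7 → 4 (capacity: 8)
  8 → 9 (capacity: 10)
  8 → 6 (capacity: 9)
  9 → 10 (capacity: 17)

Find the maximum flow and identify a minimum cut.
Max flow = 19, Min cut edges: (0,1)

Maximum flow: 19
Minimum cut: (0,1)
Partition: S = [0], T = [1, 2, 3, 4, 5, 6, 7, 8, 9, 10]

Max-flow min-cut theorem verified: both equal 19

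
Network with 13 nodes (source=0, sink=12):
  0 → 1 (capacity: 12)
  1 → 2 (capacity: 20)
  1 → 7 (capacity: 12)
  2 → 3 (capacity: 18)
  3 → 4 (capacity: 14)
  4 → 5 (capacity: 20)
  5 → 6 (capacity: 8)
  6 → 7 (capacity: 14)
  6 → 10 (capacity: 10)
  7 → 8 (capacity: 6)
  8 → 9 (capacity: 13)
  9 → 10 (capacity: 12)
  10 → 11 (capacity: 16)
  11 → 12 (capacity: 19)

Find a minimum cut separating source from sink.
Min cut value = 12, edges: (0,1)

Min cut value: 12
Partition: S = [0], T = [1, 2, 3, 4, 5, 6, 7, 8, 9, 10, 11, 12]
Cut edges: (0,1)

By max-flow min-cut theorem, max flow = min cut = 12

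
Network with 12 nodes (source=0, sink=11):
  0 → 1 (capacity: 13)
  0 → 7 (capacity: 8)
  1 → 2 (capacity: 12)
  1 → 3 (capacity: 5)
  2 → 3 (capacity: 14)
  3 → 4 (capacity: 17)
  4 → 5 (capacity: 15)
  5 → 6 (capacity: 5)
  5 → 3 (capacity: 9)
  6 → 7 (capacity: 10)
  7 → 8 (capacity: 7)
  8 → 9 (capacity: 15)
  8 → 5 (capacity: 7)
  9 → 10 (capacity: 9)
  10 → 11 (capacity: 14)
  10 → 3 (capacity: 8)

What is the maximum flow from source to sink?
Maximum flow = 7

Max flow: 7

Flow assignment:
  0 → 1: 5/13
  0 → 7: 2/8
  1 → 2: 5/12
  2 → 3: 5/14
  3 → 4: 5/17
  4 → 5: 5/15
  5 → 6: 5/5
  6 → 7: 5/10
  7 → 8: 7/7
  8 → 9: 7/15
  9 → 10: 7/9
  10 → 11: 7/14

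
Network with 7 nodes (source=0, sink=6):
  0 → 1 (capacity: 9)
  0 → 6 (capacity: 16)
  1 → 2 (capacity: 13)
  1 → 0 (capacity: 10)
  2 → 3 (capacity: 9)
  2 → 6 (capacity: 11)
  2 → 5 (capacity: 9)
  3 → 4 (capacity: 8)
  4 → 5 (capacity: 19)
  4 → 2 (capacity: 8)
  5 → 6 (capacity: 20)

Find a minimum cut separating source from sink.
Min cut value = 25, edges: (0,1), (0,6)

Min cut value: 25
Partition: S = [0], T = [1, 2, 3, 4, 5, 6]
Cut edges: (0,1), (0,6)

By max-flow min-cut theorem, max flow = min cut = 25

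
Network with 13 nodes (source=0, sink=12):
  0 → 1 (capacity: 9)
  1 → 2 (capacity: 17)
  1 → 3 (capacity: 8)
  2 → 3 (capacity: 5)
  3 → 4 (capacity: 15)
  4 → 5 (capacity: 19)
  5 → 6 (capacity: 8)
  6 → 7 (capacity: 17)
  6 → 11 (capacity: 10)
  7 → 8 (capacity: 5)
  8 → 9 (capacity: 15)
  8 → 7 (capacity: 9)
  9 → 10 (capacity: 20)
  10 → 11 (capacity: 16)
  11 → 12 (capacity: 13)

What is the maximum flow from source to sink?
Maximum flow = 8

Max flow: 8

Flow assignment:
  0 → 1: 8/9
  1 → 2: 1/17
  1 → 3: 7/8
  2 → 3: 1/5
  3 → 4: 8/15
  4 → 5: 8/19
  5 → 6: 8/8
  6 → 11: 8/10
  11 → 12: 8/13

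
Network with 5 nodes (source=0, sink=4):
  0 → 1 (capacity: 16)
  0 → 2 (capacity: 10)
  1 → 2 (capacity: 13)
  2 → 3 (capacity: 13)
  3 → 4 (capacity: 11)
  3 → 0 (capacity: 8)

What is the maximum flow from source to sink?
Maximum flow = 11

Max flow: 11

Flow assignment:
  0 → 1: 13/16
  1 → 2: 13/13
  2 → 3: 13/13
  3 → 4: 11/11
  3 → 0: 2/8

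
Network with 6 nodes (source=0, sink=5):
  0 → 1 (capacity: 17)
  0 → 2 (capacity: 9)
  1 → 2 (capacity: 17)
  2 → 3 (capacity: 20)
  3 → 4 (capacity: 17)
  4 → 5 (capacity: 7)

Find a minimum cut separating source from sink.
Min cut value = 7, edges: (4,5)

Min cut value: 7
Partition: S = [0, 1, 2, 3, 4], T = [5]
Cut edges: (4,5)

By max-flow min-cut theorem, max flow = min cut = 7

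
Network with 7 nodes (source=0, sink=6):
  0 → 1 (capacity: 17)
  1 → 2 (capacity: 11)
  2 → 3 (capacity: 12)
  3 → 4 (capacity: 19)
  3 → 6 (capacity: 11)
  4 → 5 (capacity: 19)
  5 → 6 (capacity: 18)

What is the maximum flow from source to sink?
Maximum flow = 11

Max flow: 11

Flow assignment:
  0 → 1: 11/17
  1 → 2: 11/11
  2 → 3: 11/12
  3 → 6: 11/11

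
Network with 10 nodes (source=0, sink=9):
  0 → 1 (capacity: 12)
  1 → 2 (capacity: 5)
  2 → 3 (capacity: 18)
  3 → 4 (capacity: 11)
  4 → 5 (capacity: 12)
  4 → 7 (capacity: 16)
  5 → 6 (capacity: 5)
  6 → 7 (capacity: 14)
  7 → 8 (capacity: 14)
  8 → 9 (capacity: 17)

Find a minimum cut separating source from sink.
Min cut value = 5, edges: (1,2)

Min cut value: 5
Partition: S = [0, 1], T = [2, 3, 4, 5, 6, 7, 8, 9]
Cut edges: (1,2)

By max-flow min-cut theorem, max flow = min cut = 5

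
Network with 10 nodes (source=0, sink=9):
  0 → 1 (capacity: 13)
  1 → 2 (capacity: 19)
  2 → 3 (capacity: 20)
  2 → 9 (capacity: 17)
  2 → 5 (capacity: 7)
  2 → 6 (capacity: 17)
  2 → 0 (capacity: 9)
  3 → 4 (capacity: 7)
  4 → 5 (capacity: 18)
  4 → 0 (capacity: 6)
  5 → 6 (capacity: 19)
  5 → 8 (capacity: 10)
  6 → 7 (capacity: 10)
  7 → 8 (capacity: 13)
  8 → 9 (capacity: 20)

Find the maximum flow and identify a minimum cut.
Max flow = 13, Min cut edges: (0,1)

Maximum flow: 13
Minimum cut: (0,1)
Partition: S = [0], T = [1, 2, 3, 4, 5, 6, 7, 8, 9]

Max-flow min-cut theorem verified: both equal 13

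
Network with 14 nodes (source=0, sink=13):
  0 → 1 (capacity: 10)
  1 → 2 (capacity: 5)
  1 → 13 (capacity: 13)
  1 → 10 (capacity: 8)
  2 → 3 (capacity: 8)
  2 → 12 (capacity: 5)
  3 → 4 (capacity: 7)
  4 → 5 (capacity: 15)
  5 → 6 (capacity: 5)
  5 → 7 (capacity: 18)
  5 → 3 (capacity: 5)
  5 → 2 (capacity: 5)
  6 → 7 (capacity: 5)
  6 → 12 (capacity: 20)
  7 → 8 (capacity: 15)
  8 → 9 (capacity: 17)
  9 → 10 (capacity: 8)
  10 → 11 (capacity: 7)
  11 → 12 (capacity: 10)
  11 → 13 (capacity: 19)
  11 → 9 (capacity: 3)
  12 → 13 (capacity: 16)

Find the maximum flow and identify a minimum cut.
Max flow = 10, Min cut edges: (0,1)

Maximum flow: 10
Minimum cut: (0,1)
Partition: S = [0], T = [1, 2, 3, 4, 5, 6, 7, 8, 9, 10, 11, 12, 13]

Max-flow min-cut theorem verified: both equal 10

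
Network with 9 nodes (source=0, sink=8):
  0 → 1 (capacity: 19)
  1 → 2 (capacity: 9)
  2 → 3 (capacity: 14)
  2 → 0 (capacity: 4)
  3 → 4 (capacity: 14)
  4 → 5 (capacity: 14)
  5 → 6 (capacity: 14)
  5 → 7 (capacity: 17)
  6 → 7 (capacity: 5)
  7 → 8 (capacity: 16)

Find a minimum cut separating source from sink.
Min cut value = 9, edges: (1,2)

Min cut value: 9
Partition: S = [0, 1], T = [2, 3, 4, 5, 6, 7, 8]
Cut edges: (1,2)

By max-flow min-cut theorem, max flow = min cut = 9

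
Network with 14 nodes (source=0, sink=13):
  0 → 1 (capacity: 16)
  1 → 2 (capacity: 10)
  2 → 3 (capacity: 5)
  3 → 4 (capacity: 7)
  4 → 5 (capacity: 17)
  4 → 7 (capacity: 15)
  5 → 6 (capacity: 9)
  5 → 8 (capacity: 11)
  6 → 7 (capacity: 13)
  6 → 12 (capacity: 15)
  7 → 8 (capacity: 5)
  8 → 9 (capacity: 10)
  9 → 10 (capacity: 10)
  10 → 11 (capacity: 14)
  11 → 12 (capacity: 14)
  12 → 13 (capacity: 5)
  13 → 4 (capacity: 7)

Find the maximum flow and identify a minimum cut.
Max flow = 5, Min cut edges: (12,13)

Maximum flow: 5
Minimum cut: (12,13)
Partition: S = [0, 1, 2, 3, 4, 5, 6, 7, 8, 9, 10, 11, 12], T = [13]

Max-flow min-cut theorem verified: both equal 5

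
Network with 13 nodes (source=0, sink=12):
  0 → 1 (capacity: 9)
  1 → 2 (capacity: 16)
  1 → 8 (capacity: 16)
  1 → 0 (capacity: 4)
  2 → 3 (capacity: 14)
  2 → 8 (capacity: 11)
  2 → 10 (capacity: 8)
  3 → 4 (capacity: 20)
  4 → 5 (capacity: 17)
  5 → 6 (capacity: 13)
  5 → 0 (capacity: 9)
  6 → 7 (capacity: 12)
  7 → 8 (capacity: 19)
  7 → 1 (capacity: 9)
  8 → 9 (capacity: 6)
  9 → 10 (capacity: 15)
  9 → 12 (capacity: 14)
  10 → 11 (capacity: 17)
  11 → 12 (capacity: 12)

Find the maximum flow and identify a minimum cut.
Max flow = 9, Min cut edges: (0,1)

Maximum flow: 9
Minimum cut: (0,1)
Partition: S = [0], T = [1, 2, 3, 4, 5, 6, 7, 8, 9, 10, 11, 12]

Max-flow min-cut theorem verified: both equal 9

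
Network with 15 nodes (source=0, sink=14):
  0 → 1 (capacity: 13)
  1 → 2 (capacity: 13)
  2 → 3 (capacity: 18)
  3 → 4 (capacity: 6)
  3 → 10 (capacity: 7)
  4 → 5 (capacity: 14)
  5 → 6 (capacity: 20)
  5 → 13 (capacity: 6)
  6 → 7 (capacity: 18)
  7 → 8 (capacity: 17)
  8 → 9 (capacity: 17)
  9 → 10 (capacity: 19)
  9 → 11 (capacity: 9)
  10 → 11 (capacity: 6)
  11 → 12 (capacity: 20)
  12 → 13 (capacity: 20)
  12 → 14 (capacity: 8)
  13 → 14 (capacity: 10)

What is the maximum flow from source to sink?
Maximum flow = 12

Max flow: 12

Flow assignment:
  0 → 1: 12/13
  1 → 2: 12/13
  2 → 3: 12/18
  3 → 4: 6/6
  3 → 10: 6/7
  4 → 5: 6/14
  5 → 13: 6/6
  10 → 11: 6/6
  11 → 12: 6/20
  12 → 14: 6/8
  13 → 14: 6/10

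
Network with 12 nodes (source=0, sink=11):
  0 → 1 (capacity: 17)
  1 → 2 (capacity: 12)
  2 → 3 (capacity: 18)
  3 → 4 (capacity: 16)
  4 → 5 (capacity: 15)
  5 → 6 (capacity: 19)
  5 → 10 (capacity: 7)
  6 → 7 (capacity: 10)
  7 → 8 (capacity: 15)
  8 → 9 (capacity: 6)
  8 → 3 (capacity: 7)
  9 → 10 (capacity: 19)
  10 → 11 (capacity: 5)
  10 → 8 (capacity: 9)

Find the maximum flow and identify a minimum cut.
Max flow = 5, Min cut edges: (10,11)

Maximum flow: 5
Minimum cut: (10,11)
Partition: S = [0, 1, 2, 3, 4, 5, 6, 7, 8, 9, 10], T = [11]

Max-flow min-cut theorem verified: both equal 5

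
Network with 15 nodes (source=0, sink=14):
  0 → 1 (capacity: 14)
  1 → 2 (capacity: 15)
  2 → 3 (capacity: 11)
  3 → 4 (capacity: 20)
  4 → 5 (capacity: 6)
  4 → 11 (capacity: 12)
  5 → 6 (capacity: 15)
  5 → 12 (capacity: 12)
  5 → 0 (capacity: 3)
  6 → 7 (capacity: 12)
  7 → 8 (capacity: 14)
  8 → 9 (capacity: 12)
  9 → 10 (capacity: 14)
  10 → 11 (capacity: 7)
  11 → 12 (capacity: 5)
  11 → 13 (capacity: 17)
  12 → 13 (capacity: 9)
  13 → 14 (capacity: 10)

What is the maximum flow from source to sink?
Maximum flow = 10

Max flow: 10

Flow assignment:
  0 → 1: 11/14
  1 → 2: 11/15
  2 → 3: 11/11
  3 → 4: 11/20
  4 → 5: 1/6
  4 → 11: 10/12
  5 → 0: 1/3
  11 → 13: 10/17
  13 → 14: 10/10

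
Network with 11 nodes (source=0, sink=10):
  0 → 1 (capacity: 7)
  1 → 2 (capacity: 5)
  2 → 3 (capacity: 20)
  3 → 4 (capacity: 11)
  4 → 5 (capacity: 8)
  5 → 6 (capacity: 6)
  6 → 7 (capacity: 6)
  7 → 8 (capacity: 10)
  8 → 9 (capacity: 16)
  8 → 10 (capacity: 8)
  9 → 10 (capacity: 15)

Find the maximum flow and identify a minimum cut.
Max flow = 5, Min cut edges: (1,2)

Maximum flow: 5
Minimum cut: (1,2)
Partition: S = [0, 1], T = [2, 3, 4, 5, 6, 7, 8, 9, 10]

Max-flow min-cut theorem verified: both equal 5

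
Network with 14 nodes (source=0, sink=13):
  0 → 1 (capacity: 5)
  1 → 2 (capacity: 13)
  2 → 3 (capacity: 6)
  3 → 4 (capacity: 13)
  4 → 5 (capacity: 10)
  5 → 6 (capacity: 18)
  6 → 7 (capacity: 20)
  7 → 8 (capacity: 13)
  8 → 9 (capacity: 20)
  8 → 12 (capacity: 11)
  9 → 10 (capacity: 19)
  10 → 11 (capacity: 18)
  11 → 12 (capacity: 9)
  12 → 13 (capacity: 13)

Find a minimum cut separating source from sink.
Min cut value = 5, edges: (0,1)

Min cut value: 5
Partition: S = [0], T = [1, 2, 3, 4, 5, 6, 7, 8, 9, 10, 11, 12, 13]
Cut edges: (0,1)

By max-flow min-cut theorem, max flow = min cut = 5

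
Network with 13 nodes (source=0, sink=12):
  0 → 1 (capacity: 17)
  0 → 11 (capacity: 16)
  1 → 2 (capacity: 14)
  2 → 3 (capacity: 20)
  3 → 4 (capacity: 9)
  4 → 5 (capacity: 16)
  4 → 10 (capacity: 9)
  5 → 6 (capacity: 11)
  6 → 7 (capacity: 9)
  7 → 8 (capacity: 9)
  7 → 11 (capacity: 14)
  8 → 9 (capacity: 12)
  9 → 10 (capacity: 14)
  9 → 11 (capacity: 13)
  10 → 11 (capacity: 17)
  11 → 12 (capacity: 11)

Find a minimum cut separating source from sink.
Min cut value = 11, edges: (11,12)

Min cut value: 11
Partition: S = [0, 1, 2, 3, 4, 5, 6, 7, 8, 9, 10, 11], T = [12]
Cut edges: (11,12)

By max-flow min-cut theorem, max flow = min cut = 11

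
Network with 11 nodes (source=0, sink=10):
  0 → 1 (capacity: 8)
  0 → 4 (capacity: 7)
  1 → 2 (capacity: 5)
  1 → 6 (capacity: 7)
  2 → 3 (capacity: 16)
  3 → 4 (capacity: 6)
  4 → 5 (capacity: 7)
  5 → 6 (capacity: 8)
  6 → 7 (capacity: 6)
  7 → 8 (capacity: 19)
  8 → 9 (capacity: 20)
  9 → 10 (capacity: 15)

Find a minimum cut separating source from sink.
Min cut value = 6, edges: (6,7)

Min cut value: 6
Partition: S = [0, 1, 2, 3, 4, 5, 6], T = [7, 8, 9, 10]
Cut edges: (6,7)

By max-flow min-cut theorem, max flow = min cut = 6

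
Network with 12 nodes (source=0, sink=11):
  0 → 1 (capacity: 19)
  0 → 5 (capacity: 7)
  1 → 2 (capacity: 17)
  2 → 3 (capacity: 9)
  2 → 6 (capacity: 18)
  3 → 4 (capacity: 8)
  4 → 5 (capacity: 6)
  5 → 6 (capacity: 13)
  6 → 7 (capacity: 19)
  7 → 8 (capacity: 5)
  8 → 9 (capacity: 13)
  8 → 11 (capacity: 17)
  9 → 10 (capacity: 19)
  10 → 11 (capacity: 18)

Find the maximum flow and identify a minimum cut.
Max flow = 5, Min cut edges: (7,8)

Maximum flow: 5
Minimum cut: (7,8)
Partition: S = [0, 1, 2, 3, 4, 5, 6, 7], T = [8, 9, 10, 11]

Max-flow min-cut theorem verified: both equal 5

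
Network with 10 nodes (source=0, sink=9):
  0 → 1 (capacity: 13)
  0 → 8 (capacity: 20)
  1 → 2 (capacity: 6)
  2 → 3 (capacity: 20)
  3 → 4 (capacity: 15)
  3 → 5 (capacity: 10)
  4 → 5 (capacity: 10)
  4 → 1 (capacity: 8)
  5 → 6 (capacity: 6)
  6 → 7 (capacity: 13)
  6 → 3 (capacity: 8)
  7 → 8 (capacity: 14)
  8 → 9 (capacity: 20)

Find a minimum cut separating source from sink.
Min cut value = 20, edges: (8,9)

Min cut value: 20
Partition: S = [0, 1, 2, 3, 4, 5, 6, 7, 8], T = [9]
Cut edges: (8,9)

By max-flow min-cut theorem, max flow = min cut = 20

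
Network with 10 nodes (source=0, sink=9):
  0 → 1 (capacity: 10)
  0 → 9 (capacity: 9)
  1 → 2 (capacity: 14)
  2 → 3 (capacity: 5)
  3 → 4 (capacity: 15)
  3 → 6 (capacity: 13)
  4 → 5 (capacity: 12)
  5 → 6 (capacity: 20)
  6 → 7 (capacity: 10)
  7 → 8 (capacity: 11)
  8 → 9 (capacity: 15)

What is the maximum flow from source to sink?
Maximum flow = 14

Max flow: 14

Flow assignment:
  0 → 1: 5/10
  0 → 9: 9/9
  1 → 2: 5/14
  2 → 3: 5/5
  3 → 6: 5/13
  6 → 7: 5/10
  7 → 8: 5/11
  8 → 9: 5/15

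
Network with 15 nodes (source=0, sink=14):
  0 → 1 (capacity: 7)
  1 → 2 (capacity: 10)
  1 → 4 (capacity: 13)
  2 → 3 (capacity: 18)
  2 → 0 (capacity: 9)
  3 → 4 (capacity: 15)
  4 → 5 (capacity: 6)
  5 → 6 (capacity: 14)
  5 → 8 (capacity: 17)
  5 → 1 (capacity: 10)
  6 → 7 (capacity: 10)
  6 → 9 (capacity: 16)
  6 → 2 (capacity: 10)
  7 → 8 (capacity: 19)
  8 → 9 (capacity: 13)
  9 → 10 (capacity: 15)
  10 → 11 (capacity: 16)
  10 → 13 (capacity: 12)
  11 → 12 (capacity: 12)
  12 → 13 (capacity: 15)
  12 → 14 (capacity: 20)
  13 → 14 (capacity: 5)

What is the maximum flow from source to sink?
Maximum flow = 6

Max flow: 6

Flow assignment:
  0 → 1: 6/7
  1 → 4: 6/13
  4 → 5: 6/6
  5 → 6: 6/14
  6 → 9: 6/16
  9 → 10: 6/15
  10 → 11: 1/16
  10 → 13: 5/12
  11 → 12: 1/12
  12 → 14: 1/20
  13 → 14: 5/5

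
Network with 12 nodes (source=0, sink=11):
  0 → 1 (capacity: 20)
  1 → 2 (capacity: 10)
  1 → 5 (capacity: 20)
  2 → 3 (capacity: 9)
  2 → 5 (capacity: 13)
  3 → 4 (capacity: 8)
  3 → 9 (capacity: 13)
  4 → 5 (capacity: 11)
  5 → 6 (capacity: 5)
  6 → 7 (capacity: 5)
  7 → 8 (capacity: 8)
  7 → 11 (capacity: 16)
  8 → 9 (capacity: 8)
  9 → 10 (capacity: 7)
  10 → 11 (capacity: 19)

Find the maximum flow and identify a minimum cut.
Max flow = 12, Min cut edges: (6,7), (9,10)

Maximum flow: 12
Minimum cut: (6,7), (9,10)
Partition: S = [0, 1, 2, 3, 4, 5, 6, 8, 9], T = [7, 10, 11]

Max-flow min-cut theorem verified: both equal 12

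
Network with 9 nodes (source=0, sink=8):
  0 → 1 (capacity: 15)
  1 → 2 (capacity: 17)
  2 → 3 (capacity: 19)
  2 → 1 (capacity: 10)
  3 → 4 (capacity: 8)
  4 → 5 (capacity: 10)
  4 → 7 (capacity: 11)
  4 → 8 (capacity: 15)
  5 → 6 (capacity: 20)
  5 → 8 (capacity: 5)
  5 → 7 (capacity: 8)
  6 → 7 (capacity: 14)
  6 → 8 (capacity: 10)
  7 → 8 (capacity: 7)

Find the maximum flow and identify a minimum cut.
Max flow = 8, Min cut edges: (3,4)

Maximum flow: 8
Minimum cut: (3,4)
Partition: S = [0, 1, 2, 3], T = [4, 5, 6, 7, 8]

Max-flow min-cut theorem verified: both equal 8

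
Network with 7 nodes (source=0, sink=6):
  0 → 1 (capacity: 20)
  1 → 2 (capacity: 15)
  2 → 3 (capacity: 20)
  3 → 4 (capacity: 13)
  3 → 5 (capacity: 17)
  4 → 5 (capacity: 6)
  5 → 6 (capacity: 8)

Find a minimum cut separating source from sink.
Min cut value = 8, edges: (5,6)

Min cut value: 8
Partition: S = [0, 1, 2, 3, 4, 5], T = [6]
Cut edges: (5,6)

By max-flow min-cut theorem, max flow = min cut = 8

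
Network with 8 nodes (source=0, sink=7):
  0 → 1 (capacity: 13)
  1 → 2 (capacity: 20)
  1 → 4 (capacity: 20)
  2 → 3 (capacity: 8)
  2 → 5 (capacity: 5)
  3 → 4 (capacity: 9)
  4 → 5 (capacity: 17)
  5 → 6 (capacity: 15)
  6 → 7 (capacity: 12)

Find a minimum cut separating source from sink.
Min cut value = 12, edges: (6,7)

Min cut value: 12
Partition: S = [0, 1, 2, 3, 4, 5, 6], T = [7]
Cut edges: (6,7)

By max-flow min-cut theorem, max flow = min cut = 12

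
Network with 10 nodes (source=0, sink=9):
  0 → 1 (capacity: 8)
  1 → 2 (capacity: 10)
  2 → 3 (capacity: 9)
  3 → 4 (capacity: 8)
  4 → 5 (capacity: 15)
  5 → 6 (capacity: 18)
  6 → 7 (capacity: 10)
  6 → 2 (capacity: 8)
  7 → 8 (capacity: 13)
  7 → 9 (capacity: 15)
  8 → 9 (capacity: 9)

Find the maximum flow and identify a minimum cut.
Max flow = 8, Min cut edges: (3,4)

Maximum flow: 8
Minimum cut: (3,4)
Partition: S = [0, 1, 2, 3], T = [4, 5, 6, 7, 8, 9]

Max-flow min-cut theorem verified: both equal 8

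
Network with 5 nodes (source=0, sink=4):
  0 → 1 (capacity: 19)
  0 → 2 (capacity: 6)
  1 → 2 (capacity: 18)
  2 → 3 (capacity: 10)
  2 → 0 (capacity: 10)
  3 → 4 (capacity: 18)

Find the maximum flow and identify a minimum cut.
Max flow = 10, Min cut edges: (2,3)

Maximum flow: 10
Minimum cut: (2,3)
Partition: S = [0, 1, 2], T = [3, 4]

Max-flow min-cut theorem verified: both equal 10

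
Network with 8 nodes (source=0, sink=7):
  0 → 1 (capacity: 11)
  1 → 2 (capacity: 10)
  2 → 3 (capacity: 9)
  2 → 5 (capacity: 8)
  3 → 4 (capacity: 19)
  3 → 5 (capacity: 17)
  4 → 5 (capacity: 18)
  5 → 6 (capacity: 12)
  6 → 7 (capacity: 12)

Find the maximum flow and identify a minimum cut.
Max flow = 10, Min cut edges: (1,2)

Maximum flow: 10
Minimum cut: (1,2)
Partition: S = [0, 1], T = [2, 3, 4, 5, 6, 7]

Max-flow min-cut theorem verified: both equal 10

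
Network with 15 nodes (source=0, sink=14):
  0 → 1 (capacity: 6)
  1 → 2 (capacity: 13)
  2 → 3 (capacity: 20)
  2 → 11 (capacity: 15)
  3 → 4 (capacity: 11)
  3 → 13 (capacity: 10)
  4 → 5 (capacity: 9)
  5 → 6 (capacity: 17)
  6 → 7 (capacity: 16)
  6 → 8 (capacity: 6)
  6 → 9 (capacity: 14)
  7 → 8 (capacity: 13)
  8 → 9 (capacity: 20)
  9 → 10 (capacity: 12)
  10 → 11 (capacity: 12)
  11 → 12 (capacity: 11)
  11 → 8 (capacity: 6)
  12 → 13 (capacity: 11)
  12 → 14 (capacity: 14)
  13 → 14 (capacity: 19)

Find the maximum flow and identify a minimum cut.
Max flow = 6, Min cut edges: (0,1)

Maximum flow: 6
Minimum cut: (0,1)
Partition: S = [0], T = [1, 2, 3, 4, 5, 6, 7, 8, 9, 10, 11, 12, 13, 14]

Max-flow min-cut theorem verified: both equal 6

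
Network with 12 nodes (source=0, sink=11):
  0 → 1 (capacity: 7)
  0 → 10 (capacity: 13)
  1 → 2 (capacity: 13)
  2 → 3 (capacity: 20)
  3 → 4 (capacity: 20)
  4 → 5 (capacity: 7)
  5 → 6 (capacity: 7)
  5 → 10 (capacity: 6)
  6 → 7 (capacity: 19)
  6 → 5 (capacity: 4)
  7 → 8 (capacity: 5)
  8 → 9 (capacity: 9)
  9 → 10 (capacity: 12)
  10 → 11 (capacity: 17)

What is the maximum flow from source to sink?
Maximum flow = 17

Max flow: 17

Flow assignment:
  0 → 1: 7/7
  0 → 10: 10/13
  1 → 2: 7/13
  2 → 3: 7/20
  3 → 4: 7/20
  4 → 5: 7/7
  5 → 6: 1/7
  5 → 10: 6/6
  6 → 7: 1/19
  7 → 8: 1/5
  8 → 9: 1/9
  9 → 10: 1/12
  10 → 11: 17/17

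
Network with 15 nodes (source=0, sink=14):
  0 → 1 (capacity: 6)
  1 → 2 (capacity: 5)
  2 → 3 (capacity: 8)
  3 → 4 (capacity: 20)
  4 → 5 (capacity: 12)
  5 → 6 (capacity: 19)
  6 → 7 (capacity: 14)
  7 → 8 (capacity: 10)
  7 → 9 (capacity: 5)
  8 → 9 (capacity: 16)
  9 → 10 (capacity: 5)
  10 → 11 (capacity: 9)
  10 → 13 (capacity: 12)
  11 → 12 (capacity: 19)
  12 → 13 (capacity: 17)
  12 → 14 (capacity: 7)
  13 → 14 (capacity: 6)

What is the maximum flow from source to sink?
Maximum flow = 5

Max flow: 5

Flow assignment:
  0 → 1: 5/6
  1 → 2: 5/5
  2 → 3: 5/8
  3 → 4: 5/20
  4 → 5: 5/12
  5 → 6: 5/19
  6 → 7: 5/14
  7 → 9: 5/5
  9 → 10: 5/5
  10 → 13: 5/12
  13 → 14: 5/6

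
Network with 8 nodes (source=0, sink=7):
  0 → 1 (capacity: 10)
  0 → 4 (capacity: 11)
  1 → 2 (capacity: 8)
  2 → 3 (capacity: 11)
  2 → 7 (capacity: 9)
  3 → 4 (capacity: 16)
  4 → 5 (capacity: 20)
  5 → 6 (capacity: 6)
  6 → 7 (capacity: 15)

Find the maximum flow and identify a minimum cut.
Max flow = 14, Min cut edges: (1,2), (5,6)

Maximum flow: 14
Minimum cut: (1,2), (5,6)
Partition: S = [0, 1, 3, 4, 5], T = [2, 6, 7]

Max-flow min-cut theorem verified: both equal 14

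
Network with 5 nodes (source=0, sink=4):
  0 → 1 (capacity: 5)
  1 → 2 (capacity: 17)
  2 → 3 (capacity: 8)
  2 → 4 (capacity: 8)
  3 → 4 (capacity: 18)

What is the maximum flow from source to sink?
Maximum flow = 5

Max flow: 5

Flow assignment:
  0 → 1: 5/5
  1 → 2: 5/17
  2 → 4: 5/8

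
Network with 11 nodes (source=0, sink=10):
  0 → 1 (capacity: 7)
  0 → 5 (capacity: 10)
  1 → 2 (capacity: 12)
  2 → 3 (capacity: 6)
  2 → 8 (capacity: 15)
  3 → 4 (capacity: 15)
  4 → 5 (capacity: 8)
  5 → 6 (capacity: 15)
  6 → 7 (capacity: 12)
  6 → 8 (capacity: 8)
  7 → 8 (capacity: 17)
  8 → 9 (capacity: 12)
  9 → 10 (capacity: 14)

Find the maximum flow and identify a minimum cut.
Max flow = 12, Min cut edges: (8,9)

Maximum flow: 12
Minimum cut: (8,9)
Partition: S = [0, 1, 2, 3, 4, 5, 6, 7, 8], T = [9, 10]

Max-flow min-cut theorem verified: both equal 12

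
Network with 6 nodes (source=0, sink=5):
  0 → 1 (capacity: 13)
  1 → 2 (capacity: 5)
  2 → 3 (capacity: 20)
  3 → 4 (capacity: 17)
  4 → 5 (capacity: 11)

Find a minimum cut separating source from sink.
Min cut value = 5, edges: (1,2)

Min cut value: 5
Partition: S = [0, 1], T = [2, 3, 4, 5]
Cut edges: (1,2)

By max-flow min-cut theorem, max flow = min cut = 5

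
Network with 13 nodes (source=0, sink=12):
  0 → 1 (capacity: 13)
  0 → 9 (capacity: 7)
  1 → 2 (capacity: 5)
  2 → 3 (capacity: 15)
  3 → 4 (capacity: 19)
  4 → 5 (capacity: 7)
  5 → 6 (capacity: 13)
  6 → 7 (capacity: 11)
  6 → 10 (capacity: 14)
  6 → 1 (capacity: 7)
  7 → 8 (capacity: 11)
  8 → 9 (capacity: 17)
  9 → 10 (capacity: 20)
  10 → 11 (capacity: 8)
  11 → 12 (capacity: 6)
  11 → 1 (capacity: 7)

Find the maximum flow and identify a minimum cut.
Max flow = 6, Min cut edges: (11,12)

Maximum flow: 6
Minimum cut: (11,12)
Partition: S = [0, 1, 2, 3, 4, 5, 6, 7, 8, 9, 10, 11], T = [12]

Max-flow min-cut theorem verified: both equal 6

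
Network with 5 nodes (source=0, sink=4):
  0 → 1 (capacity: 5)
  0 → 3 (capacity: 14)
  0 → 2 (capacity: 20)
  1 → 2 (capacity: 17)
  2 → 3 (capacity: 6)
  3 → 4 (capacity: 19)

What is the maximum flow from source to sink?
Maximum flow = 19

Max flow: 19

Flow assignment:
  0 → 1: 5/5
  0 → 3: 13/14
  0 → 2: 1/20
  1 → 2: 5/17
  2 → 3: 6/6
  3 → 4: 19/19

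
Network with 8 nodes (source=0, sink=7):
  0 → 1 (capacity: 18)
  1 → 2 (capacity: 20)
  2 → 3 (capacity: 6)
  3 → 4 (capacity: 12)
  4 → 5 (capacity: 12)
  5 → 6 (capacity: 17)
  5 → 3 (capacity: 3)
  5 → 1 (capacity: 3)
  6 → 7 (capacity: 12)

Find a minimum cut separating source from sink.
Min cut value = 6, edges: (2,3)

Min cut value: 6
Partition: S = [0, 1, 2], T = [3, 4, 5, 6, 7]
Cut edges: (2,3)

By max-flow min-cut theorem, max flow = min cut = 6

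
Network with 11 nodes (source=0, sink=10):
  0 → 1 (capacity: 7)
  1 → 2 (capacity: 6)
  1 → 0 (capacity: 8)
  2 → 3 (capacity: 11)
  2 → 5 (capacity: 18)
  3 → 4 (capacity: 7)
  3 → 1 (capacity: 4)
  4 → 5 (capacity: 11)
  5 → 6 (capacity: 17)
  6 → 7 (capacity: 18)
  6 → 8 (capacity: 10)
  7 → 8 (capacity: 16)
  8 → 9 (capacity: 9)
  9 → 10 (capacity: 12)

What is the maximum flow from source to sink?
Maximum flow = 6

Max flow: 6

Flow assignment:
  0 → 1: 6/7
  1 → 2: 6/6
  2 → 5: 6/18
  5 → 6: 6/17
  6 → 8: 6/10
  8 → 9: 6/9
  9 → 10: 6/12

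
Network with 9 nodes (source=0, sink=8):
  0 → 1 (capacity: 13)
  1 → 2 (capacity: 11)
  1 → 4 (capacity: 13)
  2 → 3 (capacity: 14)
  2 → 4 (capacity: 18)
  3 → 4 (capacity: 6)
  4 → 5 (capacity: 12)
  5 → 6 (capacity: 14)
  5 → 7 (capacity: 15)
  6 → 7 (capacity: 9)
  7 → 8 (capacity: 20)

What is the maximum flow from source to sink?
Maximum flow = 12

Max flow: 12

Flow assignment:
  0 → 1: 12/13
  1 → 4: 12/13
  4 → 5: 12/12
  5 → 7: 12/15
  7 → 8: 12/20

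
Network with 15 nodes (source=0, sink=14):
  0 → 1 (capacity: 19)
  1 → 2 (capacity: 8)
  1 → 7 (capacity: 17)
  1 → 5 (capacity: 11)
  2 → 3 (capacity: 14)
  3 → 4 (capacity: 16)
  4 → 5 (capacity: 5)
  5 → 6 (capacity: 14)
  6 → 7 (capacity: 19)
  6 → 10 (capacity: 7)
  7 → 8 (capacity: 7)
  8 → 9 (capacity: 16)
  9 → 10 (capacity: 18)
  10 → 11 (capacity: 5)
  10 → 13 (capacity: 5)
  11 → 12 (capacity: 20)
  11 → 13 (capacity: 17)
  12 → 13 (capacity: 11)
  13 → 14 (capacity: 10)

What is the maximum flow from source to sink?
Maximum flow = 10

Max flow: 10

Flow assignment:
  0 → 1: 10/19
  1 → 2: 1/8
  1 → 7: 3/17
  1 → 5: 6/11
  2 → 3: 1/14
  3 → 4: 1/16
  4 → 5: 1/5
  5 → 6: 7/14
  6 → 10: 7/7
  7 → 8: 3/7
  8 → 9: 3/16
  9 → 10: 3/18
  10 → 11: 5/5
  10 → 13: 5/5
  11 → 13: 5/17
  13 → 14: 10/10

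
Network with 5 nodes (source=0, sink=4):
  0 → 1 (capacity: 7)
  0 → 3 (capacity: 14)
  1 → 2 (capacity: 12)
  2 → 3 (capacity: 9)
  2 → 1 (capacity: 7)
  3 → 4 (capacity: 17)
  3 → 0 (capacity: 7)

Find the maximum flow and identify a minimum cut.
Max flow = 17, Min cut edges: (3,4)

Maximum flow: 17
Minimum cut: (3,4)
Partition: S = [0, 1, 2, 3], T = [4]

Max-flow min-cut theorem verified: both equal 17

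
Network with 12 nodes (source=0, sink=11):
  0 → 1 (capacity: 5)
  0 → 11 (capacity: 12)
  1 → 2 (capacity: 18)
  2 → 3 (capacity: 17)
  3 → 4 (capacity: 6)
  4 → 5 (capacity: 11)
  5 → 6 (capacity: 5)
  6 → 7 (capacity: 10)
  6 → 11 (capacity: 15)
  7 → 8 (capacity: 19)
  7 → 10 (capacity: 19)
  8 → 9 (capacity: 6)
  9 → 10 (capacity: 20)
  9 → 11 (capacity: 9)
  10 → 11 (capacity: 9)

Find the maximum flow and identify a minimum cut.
Max flow = 17, Min cut edges: (0,11), (5,6)

Maximum flow: 17
Minimum cut: (0,11), (5,6)
Partition: S = [0, 1, 2, 3, 4, 5], T = [6, 7, 8, 9, 10, 11]

Max-flow min-cut theorem verified: both equal 17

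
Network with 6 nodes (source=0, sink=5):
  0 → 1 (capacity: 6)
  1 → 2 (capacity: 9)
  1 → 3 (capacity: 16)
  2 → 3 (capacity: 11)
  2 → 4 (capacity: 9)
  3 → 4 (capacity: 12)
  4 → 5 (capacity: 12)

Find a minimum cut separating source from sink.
Min cut value = 6, edges: (0,1)

Min cut value: 6
Partition: S = [0], T = [1, 2, 3, 4, 5]
Cut edges: (0,1)

By max-flow min-cut theorem, max flow = min cut = 6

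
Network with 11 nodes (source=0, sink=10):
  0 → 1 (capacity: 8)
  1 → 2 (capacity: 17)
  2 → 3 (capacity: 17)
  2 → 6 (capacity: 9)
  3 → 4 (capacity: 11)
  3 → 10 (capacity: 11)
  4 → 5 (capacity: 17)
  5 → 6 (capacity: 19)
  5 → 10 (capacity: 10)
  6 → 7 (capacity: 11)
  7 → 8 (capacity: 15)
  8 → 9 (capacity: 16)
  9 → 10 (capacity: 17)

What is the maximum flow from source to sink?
Maximum flow = 8

Max flow: 8

Flow assignment:
  0 → 1: 8/8
  1 → 2: 8/17
  2 → 3: 8/17
  3 → 10: 8/11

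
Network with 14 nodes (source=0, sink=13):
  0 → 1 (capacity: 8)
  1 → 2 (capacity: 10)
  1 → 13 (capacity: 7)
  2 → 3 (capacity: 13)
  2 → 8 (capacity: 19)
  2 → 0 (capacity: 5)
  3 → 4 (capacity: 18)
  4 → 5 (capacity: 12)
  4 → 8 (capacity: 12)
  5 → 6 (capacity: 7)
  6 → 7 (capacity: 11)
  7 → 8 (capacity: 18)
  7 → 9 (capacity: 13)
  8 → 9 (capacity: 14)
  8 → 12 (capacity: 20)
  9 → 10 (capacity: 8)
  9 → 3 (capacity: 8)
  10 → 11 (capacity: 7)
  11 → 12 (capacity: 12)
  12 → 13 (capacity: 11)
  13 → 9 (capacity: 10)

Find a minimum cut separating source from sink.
Min cut value = 8, edges: (0,1)

Min cut value: 8
Partition: S = [0], T = [1, 2, 3, 4, 5, 6, 7, 8, 9, 10, 11, 12, 13]
Cut edges: (0,1)

By max-flow min-cut theorem, max flow = min cut = 8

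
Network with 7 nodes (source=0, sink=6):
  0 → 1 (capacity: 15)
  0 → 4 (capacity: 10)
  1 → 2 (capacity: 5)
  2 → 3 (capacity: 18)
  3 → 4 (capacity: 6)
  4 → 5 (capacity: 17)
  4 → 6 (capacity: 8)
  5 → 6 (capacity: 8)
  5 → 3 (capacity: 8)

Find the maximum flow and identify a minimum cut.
Max flow = 15, Min cut edges: (0,4), (1,2)

Maximum flow: 15
Minimum cut: (0,4), (1,2)
Partition: S = [0, 1], T = [2, 3, 4, 5, 6]

Max-flow min-cut theorem verified: both equal 15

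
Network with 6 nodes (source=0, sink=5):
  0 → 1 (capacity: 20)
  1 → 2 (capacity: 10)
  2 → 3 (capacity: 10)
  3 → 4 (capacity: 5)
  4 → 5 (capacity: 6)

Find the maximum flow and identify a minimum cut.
Max flow = 5, Min cut edges: (3,4)

Maximum flow: 5
Minimum cut: (3,4)
Partition: S = [0, 1, 2, 3], T = [4, 5]

Max-flow min-cut theorem verified: both equal 5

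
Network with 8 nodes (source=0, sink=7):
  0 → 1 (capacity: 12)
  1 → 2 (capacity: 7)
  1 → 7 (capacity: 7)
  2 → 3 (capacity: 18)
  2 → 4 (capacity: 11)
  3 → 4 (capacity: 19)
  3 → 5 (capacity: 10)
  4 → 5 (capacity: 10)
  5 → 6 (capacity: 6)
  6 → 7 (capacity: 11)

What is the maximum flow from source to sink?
Maximum flow = 12

Max flow: 12

Flow assignment:
  0 → 1: 12/12
  1 → 2: 5/7
  1 → 7: 7/7
  2 → 3: 5/18
  3 → 5: 5/10
  5 → 6: 5/6
  6 → 7: 5/11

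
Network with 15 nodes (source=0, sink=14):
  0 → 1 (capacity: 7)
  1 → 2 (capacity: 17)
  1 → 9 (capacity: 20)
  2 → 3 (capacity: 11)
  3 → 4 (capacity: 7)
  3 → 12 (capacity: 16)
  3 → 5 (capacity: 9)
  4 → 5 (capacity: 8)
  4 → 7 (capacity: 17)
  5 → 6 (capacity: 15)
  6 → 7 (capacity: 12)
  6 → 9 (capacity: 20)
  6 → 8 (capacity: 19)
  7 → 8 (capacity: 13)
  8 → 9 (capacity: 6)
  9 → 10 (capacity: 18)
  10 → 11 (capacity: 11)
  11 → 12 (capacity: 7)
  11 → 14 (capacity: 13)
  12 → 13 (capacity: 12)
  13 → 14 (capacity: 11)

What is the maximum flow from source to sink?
Maximum flow = 7

Max flow: 7

Flow assignment:
  0 → 1: 7/7
  1 → 9: 7/20
  9 → 10: 7/18
  10 → 11: 7/11
  11 → 14: 7/13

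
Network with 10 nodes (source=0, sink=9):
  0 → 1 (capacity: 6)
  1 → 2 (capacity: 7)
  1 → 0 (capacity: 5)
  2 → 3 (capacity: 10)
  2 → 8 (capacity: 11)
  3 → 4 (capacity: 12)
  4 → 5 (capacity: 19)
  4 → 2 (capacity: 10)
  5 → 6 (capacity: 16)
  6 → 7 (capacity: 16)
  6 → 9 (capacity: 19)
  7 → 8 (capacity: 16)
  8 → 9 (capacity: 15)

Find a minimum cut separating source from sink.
Min cut value = 6, edges: (0,1)

Min cut value: 6
Partition: S = [0], T = [1, 2, 3, 4, 5, 6, 7, 8, 9]
Cut edges: (0,1)

By max-flow min-cut theorem, max flow = min cut = 6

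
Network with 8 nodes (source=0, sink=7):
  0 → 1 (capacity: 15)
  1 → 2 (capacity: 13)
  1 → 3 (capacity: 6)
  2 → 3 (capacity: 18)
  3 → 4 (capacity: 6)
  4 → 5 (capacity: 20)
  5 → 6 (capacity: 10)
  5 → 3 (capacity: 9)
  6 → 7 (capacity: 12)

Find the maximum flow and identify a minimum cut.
Max flow = 6, Min cut edges: (3,4)

Maximum flow: 6
Minimum cut: (3,4)
Partition: S = [0, 1, 2, 3], T = [4, 5, 6, 7]

Max-flow min-cut theorem verified: both equal 6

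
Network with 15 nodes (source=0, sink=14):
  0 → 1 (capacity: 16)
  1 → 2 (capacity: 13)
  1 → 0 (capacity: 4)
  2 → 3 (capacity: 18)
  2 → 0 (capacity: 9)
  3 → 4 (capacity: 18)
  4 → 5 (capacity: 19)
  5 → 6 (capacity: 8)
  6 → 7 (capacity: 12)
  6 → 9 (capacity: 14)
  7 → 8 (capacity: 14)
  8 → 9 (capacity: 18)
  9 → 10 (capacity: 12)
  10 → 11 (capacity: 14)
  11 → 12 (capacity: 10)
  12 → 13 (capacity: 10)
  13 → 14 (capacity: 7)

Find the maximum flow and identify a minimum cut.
Max flow = 7, Min cut edges: (13,14)

Maximum flow: 7
Minimum cut: (13,14)
Partition: S = [0, 1, 2, 3, 4, 5, 6, 7, 8, 9, 10, 11, 12, 13], T = [14]

Max-flow min-cut theorem verified: both equal 7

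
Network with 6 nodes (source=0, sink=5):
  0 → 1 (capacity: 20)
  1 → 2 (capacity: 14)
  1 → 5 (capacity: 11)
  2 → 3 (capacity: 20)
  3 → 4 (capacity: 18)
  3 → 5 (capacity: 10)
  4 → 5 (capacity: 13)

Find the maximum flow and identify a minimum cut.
Max flow = 20, Min cut edges: (0,1)

Maximum flow: 20
Minimum cut: (0,1)
Partition: S = [0], T = [1, 2, 3, 4, 5]

Max-flow min-cut theorem verified: both equal 20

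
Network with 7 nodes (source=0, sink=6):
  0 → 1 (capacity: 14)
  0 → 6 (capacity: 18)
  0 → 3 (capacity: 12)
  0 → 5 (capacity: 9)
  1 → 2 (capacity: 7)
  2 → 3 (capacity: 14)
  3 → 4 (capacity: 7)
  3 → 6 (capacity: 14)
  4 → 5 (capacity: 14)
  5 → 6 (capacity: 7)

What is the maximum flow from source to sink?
Maximum flow = 39

Max flow: 39

Flow assignment:
  0 → 1: 7/14
  0 → 6: 18/18
  0 → 3: 12/12
  0 → 5: 2/9
  1 → 2: 7/7
  2 → 3: 7/14
  3 → 4: 5/7
  3 → 6: 14/14
  4 → 5: 5/14
  5 → 6: 7/7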